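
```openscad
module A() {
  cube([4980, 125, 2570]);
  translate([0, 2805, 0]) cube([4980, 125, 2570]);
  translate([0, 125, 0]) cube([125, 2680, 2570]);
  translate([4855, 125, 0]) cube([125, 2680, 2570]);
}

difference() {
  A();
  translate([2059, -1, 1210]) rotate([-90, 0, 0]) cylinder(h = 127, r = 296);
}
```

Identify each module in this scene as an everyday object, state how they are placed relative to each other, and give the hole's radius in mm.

The subtracted cylinder has r = 296 mm.

A is a house frame. The house frame has a circular hole through its front wall. The hole's radius is 296 mm.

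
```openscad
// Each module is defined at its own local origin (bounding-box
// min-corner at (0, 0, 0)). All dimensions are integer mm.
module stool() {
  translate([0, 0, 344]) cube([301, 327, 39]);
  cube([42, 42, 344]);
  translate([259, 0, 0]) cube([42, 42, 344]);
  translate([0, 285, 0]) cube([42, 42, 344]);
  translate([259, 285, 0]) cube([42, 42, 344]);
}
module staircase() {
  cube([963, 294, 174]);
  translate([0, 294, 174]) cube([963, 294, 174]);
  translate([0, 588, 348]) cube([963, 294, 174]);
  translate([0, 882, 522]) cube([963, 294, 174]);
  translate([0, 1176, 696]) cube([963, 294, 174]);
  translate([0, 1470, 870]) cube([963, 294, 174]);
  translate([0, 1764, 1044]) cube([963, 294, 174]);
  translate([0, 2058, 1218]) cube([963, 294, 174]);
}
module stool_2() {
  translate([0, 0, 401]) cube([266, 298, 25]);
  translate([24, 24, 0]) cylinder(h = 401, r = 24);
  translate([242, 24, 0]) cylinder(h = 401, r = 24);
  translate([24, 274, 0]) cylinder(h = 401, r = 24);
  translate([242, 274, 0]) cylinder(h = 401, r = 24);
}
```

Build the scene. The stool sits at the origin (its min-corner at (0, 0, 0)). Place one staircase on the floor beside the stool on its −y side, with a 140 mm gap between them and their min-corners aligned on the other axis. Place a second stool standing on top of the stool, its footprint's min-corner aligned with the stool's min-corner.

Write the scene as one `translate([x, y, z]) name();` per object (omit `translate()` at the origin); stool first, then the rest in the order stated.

stool();
translate([0, -2492, 0]) staircase();
translate([0, 0, 383]) stool_2();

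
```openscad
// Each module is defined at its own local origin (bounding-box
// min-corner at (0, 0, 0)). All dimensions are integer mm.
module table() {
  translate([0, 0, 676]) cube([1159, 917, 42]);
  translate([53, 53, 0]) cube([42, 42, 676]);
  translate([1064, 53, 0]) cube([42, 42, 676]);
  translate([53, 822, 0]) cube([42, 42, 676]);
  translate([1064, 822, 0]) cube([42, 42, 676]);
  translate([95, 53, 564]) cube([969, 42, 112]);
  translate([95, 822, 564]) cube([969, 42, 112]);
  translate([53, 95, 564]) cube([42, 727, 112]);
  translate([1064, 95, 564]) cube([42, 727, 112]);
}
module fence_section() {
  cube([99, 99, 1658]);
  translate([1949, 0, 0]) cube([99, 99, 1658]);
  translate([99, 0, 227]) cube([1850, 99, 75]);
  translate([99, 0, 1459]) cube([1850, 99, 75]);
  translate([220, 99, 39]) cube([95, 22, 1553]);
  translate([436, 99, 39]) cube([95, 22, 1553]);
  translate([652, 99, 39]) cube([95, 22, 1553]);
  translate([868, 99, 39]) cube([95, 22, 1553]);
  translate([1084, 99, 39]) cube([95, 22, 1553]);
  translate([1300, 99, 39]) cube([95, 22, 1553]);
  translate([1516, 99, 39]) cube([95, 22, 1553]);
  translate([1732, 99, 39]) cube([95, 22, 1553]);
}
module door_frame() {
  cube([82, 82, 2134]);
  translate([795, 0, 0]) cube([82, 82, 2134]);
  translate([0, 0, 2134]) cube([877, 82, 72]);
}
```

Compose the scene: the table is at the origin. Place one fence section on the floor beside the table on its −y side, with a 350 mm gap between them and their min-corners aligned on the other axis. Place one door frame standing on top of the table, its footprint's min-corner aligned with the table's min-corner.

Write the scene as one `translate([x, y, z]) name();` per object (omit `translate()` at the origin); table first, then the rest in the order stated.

table();
translate([0, -471, 0]) fence_section();
translate([0, 0, 718]) door_frame();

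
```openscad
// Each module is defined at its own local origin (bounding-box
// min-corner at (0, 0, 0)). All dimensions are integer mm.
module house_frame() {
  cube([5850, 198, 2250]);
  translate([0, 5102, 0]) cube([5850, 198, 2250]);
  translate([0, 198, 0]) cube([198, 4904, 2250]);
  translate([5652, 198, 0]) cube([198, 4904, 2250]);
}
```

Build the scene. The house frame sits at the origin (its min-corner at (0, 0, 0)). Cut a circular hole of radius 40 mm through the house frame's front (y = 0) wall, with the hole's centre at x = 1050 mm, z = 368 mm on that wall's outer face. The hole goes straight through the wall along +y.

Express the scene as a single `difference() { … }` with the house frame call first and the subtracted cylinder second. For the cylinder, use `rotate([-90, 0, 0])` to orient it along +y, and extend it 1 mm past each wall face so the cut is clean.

difference() {
  house_frame();
  translate([1050, -1, 368]) rotate([-90, 0, 0]) cylinder(h = 200, r = 40);
}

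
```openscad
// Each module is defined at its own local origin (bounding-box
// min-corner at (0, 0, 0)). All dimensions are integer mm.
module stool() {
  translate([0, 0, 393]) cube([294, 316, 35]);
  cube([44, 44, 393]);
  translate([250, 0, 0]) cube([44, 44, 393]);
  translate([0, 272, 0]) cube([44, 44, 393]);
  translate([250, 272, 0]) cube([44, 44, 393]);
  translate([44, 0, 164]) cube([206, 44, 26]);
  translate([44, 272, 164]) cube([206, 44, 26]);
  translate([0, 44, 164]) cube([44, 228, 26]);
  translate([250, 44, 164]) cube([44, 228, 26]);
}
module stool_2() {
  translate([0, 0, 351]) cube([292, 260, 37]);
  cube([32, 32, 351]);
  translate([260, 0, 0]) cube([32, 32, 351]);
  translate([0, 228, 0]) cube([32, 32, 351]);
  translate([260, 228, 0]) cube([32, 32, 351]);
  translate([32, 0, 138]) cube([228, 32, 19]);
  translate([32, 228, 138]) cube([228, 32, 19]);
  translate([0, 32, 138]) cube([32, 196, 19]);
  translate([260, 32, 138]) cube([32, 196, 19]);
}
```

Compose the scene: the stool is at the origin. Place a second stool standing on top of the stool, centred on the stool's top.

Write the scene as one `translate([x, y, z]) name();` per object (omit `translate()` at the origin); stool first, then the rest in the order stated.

stool();
translate([1, 28, 428]) stool_2();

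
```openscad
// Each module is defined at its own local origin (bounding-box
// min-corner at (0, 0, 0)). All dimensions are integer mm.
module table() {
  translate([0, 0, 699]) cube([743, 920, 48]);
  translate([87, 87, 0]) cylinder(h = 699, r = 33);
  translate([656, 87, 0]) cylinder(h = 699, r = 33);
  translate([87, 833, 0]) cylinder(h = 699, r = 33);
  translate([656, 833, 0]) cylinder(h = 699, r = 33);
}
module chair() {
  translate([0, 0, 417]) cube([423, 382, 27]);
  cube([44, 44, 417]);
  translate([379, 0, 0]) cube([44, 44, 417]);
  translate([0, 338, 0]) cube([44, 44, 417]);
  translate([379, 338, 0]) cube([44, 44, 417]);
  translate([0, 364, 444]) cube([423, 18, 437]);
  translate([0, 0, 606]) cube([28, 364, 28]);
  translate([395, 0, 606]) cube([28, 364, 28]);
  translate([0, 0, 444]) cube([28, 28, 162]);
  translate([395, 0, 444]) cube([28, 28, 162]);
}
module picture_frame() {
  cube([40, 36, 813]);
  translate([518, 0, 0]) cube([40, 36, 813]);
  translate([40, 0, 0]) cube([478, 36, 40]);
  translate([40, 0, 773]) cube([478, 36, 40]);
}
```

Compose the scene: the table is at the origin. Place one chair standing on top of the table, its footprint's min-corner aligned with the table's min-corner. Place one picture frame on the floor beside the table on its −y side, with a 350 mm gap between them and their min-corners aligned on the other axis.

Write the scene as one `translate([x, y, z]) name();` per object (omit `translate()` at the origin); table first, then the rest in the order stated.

table();
translate([0, 0, 747]) chair();
translate([0, -386, 0]) picture_frame();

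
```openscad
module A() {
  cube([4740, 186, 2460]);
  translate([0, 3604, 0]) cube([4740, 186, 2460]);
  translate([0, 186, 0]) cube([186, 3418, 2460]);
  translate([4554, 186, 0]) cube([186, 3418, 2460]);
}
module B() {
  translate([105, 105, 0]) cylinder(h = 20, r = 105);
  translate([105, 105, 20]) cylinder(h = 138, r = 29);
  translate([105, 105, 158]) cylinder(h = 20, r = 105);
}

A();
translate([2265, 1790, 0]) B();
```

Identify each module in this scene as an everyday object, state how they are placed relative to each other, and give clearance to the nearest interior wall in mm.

A is a house frame. B is a spool. The spool sits inside the house frame, centred. The clearance to the nearest interior wall is 1604 mm.

Clearances: x = 2079, y = 1604; minimum 1604 mm.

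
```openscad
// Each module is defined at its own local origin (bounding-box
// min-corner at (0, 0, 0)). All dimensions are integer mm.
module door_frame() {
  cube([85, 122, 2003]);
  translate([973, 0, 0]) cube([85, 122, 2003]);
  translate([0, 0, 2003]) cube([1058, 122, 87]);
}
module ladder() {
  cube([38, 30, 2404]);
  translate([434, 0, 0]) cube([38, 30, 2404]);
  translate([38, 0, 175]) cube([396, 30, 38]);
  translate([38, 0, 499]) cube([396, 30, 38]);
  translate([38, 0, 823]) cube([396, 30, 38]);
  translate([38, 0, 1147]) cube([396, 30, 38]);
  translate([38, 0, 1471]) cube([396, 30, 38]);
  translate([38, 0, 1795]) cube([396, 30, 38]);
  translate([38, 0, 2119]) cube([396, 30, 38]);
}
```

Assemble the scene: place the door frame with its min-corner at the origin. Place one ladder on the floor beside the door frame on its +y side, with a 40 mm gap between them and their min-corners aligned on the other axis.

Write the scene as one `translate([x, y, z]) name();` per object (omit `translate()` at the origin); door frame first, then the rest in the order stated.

door_frame();
translate([0, 162, 0]) ladder();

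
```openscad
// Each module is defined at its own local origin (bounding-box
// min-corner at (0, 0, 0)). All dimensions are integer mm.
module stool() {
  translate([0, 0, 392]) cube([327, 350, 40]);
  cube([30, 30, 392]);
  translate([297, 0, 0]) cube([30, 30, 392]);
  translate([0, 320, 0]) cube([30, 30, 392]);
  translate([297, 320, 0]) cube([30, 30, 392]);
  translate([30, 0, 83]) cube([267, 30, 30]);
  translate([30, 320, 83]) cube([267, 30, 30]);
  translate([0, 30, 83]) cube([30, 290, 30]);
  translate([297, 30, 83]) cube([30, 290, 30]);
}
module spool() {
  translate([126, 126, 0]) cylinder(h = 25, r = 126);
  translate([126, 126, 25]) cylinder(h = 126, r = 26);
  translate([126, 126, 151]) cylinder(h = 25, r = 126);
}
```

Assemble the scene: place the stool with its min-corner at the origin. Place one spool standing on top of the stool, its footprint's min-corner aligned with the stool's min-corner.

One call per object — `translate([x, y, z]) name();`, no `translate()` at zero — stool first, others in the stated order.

stool();
translate([0, 0, 432]) spool();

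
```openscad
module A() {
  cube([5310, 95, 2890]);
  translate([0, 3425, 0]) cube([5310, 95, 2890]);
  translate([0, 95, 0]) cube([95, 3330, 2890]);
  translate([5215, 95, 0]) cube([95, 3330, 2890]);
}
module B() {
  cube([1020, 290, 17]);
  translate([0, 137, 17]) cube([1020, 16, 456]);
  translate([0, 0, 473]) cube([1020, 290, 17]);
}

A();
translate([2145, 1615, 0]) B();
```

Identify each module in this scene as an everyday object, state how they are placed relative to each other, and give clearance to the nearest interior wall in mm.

Clearances: x = 2050, y = 1520; minimum 1520 mm.

A is a house frame. B is an I-beam. The I-beam sits inside the house frame, centred. The clearance to the nearest interior wall is 1520 mm.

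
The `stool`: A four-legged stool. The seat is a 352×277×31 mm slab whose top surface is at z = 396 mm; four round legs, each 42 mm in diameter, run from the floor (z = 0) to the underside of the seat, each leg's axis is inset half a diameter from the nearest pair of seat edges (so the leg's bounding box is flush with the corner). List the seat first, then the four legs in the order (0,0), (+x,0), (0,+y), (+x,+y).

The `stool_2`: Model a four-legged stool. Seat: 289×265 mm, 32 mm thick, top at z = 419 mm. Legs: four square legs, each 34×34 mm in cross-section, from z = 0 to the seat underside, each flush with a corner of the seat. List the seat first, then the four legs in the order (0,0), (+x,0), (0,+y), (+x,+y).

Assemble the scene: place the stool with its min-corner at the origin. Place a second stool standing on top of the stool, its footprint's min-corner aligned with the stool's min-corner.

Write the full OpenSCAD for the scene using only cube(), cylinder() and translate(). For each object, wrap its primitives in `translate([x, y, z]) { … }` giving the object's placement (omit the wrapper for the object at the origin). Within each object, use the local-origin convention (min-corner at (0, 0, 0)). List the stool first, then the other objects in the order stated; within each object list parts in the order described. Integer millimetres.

translate([0, 0, 365]) cube([352, 277, 31]);
translate([21, 21, 0]) cylinder(h = 365, r = 21);
translate([331, 21, 0]) cylinder(h = 365, r = 21);
translate([21, 256, 0]) cylinder(h = 365, r = 21);
translate([331, 256, 0]) cylinder(h = 365, r = 21);
translate([0, 0, 396]) {
  translate([0, 0, 387]) cube([289, 265, 32]);
  cube([34, 34, 387]);
  translate([255, 0, 0]) cube([34, 34, 387]);
  translate([0, 231, 0]) cube([34, 34, 387]);
  translate([255, 231, 0]) cube([34, 34, 387]);
}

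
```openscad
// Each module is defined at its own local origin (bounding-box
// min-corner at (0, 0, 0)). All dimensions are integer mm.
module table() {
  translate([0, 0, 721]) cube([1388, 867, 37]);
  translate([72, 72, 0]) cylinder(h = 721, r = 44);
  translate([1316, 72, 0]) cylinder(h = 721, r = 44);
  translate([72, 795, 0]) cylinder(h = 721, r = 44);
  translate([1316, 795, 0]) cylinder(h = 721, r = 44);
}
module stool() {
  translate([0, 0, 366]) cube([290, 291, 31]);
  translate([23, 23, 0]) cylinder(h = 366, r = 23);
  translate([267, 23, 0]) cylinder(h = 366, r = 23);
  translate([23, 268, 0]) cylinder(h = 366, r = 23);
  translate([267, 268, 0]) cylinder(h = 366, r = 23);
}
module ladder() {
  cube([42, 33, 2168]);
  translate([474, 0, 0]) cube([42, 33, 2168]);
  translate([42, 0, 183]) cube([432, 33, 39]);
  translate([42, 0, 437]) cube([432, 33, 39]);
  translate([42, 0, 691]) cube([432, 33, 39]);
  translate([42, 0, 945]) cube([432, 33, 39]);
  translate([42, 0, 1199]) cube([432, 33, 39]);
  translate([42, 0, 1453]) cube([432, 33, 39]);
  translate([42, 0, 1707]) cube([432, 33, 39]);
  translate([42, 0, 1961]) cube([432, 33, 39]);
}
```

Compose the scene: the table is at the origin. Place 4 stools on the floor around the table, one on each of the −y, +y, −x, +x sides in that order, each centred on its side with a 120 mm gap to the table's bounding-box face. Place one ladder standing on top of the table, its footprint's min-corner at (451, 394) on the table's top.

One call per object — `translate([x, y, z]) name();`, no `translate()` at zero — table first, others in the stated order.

table();
translate([549, -411, 0]) stool();
translate([549, 987, 0]) stool();
translate([-410, 288, 0]) stool();
translate([1508, 288, 0]) stool();
translate([451, 394, 758]) ladder();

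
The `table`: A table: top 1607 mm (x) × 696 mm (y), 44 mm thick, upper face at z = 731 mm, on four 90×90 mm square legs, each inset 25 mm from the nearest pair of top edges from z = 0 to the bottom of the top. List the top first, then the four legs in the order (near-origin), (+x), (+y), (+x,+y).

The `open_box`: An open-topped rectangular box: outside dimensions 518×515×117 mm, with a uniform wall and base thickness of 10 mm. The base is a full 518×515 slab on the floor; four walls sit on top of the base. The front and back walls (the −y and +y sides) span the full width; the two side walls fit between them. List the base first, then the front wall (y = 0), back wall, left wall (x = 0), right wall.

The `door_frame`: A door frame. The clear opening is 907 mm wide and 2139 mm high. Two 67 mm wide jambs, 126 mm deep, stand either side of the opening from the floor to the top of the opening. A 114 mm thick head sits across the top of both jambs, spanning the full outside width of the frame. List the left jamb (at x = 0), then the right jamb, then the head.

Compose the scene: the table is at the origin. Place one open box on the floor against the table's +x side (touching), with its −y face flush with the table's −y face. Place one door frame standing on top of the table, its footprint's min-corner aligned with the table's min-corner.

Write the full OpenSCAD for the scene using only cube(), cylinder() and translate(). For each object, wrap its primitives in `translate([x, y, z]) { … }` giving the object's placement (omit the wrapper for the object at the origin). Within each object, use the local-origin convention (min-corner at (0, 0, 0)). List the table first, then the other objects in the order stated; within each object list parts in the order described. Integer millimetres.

translate([0, 0, 687]) cube([1607, 696, 44]);
translate([25, 25, 0]) cube([90, 90, 687]);
translate([1492, 25, 0]) cube([90, 90, 687]);
translate([25, 581, 0]) cube([90, 90, 687]);
translate([1492, 581, 0]) cube([90, 90, 687]);
translate([1607, 0, 0]) {
  cube([518, 515, 10]);
  translate([0, 0, 10]) cube([518, 10, 107]);
  translate([0, 505, 10]) cube([518, 10, 107]);
  translate([0, 10, 10]) cube([10, 495, 107]);
  translate([508, 10, 10]) cube([10, 495, 107]);
}
translate([0, 0, 731]) {
  cube([67, 126, 2139]);
  translate([974, 0, 0]) cube([67, 126, 2139]);
  translate([0, 0, 2139]) cube([1041, 126, 114]);
}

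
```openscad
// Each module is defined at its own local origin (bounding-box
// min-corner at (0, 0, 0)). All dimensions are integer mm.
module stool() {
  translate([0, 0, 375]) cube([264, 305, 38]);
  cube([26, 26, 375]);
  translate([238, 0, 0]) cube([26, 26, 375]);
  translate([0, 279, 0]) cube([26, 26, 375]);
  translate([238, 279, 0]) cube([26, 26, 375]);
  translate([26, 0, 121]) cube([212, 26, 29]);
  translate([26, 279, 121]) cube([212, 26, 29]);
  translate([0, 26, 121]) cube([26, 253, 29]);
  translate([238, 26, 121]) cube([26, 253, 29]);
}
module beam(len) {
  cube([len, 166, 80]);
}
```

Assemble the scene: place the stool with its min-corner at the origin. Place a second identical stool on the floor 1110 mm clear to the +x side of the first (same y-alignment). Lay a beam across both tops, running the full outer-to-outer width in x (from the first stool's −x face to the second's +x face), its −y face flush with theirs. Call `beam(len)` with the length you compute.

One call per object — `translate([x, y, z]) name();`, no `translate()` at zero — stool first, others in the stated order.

stool();
translate([1374, 0, 0]) stool();
translate([0, 0, 413]) beam(1638);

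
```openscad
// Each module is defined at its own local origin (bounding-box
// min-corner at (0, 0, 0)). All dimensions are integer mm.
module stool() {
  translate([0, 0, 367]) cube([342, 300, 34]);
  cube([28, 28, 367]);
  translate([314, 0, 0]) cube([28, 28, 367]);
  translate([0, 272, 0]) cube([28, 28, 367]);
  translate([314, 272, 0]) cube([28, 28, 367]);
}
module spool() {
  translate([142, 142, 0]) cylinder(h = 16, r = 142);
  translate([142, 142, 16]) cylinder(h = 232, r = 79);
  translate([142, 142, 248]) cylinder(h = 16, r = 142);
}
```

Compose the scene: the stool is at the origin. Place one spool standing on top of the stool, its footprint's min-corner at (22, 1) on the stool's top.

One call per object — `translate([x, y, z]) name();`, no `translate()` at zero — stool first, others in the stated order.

stool();
translate([22, 1, 401]) spool();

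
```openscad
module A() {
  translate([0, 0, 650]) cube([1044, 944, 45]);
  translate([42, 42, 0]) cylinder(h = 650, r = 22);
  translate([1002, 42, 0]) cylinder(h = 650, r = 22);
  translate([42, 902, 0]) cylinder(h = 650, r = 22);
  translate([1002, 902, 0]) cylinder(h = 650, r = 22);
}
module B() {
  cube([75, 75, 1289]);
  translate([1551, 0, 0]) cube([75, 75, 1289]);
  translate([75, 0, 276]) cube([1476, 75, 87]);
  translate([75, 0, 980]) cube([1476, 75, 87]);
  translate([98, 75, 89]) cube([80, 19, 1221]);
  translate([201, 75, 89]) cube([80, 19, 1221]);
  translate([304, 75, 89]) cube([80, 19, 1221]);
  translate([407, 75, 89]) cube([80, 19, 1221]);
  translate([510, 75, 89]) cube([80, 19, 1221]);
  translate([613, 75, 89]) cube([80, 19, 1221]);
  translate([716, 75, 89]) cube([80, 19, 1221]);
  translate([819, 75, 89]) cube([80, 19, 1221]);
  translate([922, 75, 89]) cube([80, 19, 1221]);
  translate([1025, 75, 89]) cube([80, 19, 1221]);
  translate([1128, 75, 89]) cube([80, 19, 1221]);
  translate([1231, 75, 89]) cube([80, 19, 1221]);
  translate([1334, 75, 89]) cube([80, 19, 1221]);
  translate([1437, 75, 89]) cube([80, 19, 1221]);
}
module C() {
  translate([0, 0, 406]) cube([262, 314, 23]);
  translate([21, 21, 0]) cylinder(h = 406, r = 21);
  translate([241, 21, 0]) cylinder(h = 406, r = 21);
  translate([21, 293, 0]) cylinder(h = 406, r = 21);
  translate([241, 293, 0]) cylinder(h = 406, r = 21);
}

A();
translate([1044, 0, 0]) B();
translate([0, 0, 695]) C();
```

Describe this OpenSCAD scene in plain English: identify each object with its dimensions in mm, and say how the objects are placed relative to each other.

A is a table with a 1044×944 mm rectangular top, 45 mm thick, top surface at z = 695 mm, supported by four round legs of 44 mm diameter, each leg's bounding box inset 20 mm from the nearest pair of top edges, running from the floor.

B is a fence section. Two 75×75 mm posts, 1289 mm tall, stand on the floor with a clear span of 1476 mm between their inner faces. Two horizontal rails of 75×87 mm section span the gap between the posts with their undersides at z = 276 mm and z = 980 mm, flush with the posts' −y face. 14 pickets, each 80 mm wide, 19 mm thick and 1221 mm tall, are fixed to the +y face of the rails with their bottoms at z = 89 mm, evenly spaced across the span with equal gaps (rounded down to the nearest mm) at the −x end and between each pair — any rounding remainder accumulates at the +x end.

C is a four-legged stool. The seat is 262×314 mm, 23 mm thick, top at z = 429 mm. It stands on four round legs, each 42 mm in diameter, from z = 0 to the seat underside, each leg's axis is inset half a diameter from the nearest pair of seat edges (so the leg's bounding box is flush with the corner).

The fence section is against the table's +x side, with their −y faces flush. The stool is on top of the table.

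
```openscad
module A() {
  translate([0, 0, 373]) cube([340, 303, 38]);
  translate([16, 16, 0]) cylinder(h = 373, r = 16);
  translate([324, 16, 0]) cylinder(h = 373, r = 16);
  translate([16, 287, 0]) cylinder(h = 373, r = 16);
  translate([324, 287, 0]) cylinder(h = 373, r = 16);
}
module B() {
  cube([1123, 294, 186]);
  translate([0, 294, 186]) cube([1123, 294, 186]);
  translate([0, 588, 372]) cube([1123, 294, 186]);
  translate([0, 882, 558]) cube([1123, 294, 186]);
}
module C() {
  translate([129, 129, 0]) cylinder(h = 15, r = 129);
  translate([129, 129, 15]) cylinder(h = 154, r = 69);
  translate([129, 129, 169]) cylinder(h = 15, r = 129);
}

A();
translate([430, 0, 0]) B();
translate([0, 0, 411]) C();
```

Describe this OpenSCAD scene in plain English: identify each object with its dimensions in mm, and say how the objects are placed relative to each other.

A is a four-legged stool. The seat is a 340×303×38 mm slab whose top surface is at z = 411 mm; four round legs, each 32 mm in diameter, run from the floor (z = 0) to the underside of the seat, each leg's axis is inset half a diameter from the nearest pair of seat edges (so the leg's bounding box is flush with the corner).

B is a run of 4 identical solid stair steps. Each tread is 1123×294 mm and each step block is 186 mm high. Step 1 rests on the floor; step k is offset from step 1 by (k−1)×294 mm in y and (k−1)×186 mm in z.

C is a spool: two coaxial disc flanges of radius 129 mm and thickness 15 mm, joined by a core cylinder of radius 69 mm and height 154 mm. The lower flange rests on z = 0 and the three cylinders share a vertical axis.

The staircase is on the floor beside the stool on its +x side. The spool is on top of the stool.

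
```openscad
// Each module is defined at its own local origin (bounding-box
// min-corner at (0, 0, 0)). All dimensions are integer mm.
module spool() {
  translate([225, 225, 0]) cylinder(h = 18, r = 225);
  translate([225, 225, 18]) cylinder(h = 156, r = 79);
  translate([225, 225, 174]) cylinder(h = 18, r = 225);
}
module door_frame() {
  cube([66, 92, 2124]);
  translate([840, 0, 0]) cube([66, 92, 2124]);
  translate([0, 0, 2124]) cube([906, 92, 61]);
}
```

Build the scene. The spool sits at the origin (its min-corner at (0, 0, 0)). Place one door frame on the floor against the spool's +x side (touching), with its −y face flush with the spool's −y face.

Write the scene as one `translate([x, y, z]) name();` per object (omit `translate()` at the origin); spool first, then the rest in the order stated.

spool();
translate([450, 0, 0]) door_frame();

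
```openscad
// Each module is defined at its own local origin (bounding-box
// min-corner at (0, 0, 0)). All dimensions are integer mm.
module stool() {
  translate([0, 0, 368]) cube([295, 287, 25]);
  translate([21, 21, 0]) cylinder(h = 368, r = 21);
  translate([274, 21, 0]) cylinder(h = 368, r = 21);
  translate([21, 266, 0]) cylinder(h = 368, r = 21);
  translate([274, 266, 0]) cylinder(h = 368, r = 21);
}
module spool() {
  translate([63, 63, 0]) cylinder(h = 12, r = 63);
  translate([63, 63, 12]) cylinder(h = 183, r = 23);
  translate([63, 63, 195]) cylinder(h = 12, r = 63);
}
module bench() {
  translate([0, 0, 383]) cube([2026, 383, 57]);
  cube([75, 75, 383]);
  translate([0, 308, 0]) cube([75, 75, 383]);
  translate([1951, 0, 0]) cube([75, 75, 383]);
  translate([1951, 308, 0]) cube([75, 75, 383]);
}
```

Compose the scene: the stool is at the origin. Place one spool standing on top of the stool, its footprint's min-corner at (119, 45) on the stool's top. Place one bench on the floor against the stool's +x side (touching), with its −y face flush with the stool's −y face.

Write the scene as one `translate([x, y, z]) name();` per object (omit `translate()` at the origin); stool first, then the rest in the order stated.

stool();
translate([119, 45, 393]) spool();
translate([295, 0, 0]) bench();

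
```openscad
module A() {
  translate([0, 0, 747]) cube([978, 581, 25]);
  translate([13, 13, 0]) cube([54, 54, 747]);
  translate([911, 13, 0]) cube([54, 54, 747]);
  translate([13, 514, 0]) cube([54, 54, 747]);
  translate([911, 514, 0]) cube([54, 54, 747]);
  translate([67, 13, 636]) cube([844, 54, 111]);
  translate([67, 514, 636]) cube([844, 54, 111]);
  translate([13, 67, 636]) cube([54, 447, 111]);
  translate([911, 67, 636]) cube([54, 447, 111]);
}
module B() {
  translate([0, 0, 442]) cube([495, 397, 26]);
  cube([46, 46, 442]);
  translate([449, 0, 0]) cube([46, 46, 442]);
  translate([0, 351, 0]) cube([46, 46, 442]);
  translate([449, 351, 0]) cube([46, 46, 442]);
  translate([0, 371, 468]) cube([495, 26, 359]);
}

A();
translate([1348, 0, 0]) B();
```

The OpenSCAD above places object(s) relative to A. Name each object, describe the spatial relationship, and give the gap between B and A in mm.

A is a table. B is a chair. The chair is on the floor beside the table on its +x side. The gap between the chair and the table is 370 mm.

The chair's nearest face is 370 mm from the table's +x face.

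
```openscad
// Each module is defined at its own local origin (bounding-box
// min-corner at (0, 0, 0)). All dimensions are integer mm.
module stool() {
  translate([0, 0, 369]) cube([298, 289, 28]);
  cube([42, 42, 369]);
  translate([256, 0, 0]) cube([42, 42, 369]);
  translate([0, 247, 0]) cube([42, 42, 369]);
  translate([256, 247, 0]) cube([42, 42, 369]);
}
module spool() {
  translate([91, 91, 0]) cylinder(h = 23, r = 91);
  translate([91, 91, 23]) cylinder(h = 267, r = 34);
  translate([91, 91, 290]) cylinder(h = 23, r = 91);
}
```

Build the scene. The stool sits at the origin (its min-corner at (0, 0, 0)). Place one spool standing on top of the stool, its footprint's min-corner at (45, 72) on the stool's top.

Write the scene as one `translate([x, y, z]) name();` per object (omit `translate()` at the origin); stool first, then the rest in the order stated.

stool();
translate([45, 72, 397]) spool();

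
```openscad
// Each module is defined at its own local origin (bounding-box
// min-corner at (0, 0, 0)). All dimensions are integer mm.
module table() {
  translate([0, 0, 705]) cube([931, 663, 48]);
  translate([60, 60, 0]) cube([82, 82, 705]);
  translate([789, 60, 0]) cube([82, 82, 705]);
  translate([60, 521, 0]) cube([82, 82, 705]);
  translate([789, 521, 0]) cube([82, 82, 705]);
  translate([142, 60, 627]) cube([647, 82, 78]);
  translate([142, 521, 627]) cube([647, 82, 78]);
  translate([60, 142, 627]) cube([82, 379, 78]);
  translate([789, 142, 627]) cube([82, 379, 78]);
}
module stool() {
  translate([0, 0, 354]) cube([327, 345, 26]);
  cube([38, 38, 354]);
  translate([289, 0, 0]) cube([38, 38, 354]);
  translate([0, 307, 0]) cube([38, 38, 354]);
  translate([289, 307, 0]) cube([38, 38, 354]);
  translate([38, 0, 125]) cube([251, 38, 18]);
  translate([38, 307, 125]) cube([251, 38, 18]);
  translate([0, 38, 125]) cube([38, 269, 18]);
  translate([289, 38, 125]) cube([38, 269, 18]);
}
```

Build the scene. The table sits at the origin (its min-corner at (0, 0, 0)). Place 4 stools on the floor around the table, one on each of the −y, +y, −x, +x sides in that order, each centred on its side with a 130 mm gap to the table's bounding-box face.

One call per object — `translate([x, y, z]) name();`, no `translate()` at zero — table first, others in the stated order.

table();
translate([302, -475, 0]) stool();
translate([302, 793, 0]) stool();
translate([-457, 159, 0]) stool();
translate([1061, 159, 0]) stool();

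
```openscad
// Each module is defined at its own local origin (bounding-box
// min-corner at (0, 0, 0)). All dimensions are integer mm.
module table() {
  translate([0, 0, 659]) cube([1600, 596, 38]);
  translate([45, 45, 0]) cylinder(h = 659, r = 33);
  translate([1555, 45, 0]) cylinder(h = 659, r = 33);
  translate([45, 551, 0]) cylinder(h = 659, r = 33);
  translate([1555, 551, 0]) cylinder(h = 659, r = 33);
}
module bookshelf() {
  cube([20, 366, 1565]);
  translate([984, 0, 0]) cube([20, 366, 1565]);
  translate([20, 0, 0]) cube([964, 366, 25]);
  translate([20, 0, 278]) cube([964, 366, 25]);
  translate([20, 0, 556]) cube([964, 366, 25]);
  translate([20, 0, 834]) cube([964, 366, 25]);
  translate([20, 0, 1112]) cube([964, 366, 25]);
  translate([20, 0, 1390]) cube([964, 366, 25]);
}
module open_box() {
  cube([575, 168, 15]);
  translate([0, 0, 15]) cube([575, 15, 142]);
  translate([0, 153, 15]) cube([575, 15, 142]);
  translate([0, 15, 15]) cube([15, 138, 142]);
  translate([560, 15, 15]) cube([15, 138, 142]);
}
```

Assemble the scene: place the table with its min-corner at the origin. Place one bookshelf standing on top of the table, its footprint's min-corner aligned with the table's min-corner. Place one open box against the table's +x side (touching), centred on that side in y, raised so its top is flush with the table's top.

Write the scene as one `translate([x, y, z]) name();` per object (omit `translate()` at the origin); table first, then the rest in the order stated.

table();
translate([0, 0, 697]) bookshelf();
translate([1600, 214, 540]) open_box();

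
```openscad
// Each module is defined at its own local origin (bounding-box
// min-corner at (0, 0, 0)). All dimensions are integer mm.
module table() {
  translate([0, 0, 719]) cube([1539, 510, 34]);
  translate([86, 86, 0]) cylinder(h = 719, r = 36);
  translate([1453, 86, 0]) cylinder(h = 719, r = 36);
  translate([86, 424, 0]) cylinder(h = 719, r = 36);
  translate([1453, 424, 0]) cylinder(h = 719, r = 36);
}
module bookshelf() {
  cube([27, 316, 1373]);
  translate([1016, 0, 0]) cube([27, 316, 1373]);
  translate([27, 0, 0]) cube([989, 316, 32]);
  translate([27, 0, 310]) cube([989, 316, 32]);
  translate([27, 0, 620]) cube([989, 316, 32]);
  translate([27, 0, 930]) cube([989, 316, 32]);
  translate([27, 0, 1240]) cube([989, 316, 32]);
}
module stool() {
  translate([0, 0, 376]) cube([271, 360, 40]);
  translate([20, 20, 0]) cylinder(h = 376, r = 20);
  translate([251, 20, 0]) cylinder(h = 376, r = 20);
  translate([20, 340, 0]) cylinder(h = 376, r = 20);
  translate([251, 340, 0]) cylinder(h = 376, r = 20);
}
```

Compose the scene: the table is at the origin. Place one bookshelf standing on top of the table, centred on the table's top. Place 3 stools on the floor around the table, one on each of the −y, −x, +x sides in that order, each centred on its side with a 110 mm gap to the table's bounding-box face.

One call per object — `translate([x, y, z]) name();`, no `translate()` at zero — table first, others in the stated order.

table();
translate([248, 97, 753]) bookshelf();
translate([634, -470, 0]) stool();
translate([-381, 75, 0]) stool();
translate([1649, 75, 0]) stool();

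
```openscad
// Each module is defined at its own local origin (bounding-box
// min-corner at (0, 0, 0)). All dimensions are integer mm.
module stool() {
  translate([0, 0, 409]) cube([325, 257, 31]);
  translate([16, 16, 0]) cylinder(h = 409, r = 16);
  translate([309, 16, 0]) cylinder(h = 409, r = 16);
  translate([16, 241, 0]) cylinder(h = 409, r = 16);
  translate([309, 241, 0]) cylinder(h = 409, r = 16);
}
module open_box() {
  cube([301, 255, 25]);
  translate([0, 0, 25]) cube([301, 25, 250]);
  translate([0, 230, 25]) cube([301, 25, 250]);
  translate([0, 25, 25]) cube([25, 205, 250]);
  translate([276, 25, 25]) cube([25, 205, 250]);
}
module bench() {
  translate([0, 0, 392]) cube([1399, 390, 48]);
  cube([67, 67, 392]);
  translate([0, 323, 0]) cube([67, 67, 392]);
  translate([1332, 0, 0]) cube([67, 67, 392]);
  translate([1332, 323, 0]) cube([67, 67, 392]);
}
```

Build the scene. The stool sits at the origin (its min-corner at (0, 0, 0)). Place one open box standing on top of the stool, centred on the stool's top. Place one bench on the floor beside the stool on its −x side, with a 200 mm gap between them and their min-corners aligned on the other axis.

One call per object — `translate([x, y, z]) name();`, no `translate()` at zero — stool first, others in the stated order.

stool();
translate([12, 1, 440]) open_box();
translate([-1599, 0, 0]) bench();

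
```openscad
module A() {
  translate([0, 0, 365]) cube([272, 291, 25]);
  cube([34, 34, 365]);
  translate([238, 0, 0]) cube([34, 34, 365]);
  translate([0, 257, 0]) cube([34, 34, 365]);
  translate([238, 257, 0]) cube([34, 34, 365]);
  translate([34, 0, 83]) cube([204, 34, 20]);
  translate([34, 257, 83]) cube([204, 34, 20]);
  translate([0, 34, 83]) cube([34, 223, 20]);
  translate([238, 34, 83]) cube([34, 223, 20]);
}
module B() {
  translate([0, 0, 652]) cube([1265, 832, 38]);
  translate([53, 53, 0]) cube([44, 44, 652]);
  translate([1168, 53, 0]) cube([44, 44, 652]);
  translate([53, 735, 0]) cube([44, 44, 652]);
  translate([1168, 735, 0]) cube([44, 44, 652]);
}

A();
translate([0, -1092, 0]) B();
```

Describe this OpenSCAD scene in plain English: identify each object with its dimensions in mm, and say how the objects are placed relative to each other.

A is a four-legged stool. The seat is 272×291 mm, 25 mm thick, top at z = 390 mm. It stands on four square legs, each 34×34 mm in cross-section, from z = 0 to the seat underside, each flush with a corner of the seat. Four stretchers, 34 mm wide and 20 mm tall, connect adjacent legs with their undersides at z = 83 mm, each running between the inner faces of the legs it joins and aligned with the legs' outer faces on the other axis.

B is a rectangular dining table. The top is 1265×832×38 mm with its upper surface at z = 690 mm. It stands on four 44×44 mm square legs, each inset 53 mm from the nearest pair of top edges, running from the floor to the underside of the top.

The table is on the floor beside the stool on its −y side.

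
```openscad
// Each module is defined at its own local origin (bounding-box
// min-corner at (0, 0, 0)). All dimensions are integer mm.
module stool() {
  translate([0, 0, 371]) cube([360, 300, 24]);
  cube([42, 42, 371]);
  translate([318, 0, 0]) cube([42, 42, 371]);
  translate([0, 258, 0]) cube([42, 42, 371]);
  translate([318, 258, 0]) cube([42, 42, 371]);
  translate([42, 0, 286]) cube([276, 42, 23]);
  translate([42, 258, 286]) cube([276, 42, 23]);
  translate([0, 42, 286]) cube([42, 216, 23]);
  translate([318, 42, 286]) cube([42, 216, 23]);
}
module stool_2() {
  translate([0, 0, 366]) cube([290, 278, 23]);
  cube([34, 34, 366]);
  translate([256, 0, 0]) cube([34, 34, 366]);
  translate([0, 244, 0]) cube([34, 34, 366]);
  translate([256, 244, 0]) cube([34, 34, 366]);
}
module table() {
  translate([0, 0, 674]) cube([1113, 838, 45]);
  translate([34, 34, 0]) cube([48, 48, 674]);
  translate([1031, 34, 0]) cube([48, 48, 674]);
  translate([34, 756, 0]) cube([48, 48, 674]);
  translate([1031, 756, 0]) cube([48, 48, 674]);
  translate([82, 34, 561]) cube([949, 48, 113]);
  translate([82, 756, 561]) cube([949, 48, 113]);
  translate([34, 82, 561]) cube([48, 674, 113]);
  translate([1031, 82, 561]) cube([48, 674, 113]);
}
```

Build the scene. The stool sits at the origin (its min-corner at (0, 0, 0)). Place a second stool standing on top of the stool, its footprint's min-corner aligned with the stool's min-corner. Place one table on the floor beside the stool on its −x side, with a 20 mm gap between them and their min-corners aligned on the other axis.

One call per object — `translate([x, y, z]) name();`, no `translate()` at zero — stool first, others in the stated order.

stool();
translate([0, 0, 395]) stool_2();
translate([-1133, 0, 0]) table();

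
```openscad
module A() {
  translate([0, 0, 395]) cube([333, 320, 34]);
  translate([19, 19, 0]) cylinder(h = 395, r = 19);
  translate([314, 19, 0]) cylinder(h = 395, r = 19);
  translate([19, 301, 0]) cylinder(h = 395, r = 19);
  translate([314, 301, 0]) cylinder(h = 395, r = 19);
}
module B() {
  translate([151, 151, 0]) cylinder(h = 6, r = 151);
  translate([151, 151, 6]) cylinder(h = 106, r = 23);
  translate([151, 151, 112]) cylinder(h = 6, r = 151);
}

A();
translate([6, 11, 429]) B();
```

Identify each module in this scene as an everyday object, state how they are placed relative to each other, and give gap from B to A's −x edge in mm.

A is a stool. B is a spool. The spool is on top of the stool. The gap from the spool to the stool's −x edge is 6 mm.

The spool's min-x is at 6; the stool's min-x is 0; gap = 6 mm.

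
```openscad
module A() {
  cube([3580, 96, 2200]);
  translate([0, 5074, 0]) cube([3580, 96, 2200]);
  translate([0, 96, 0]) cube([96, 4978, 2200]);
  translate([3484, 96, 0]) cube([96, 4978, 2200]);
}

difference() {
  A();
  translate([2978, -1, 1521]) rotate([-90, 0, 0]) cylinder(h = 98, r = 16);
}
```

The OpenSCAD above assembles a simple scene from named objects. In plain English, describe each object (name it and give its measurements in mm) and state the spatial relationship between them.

A is the wall frame of a small rectangular building: four walls, each 2200 mm tall and 96 mm thick, enclosing a footprint 3580 mm (x) by 5170 mm (y) outside-to-outside, with no floor or roof. The front and back walls (the −y and +y sides) span the full width; the two side walls fit between them.

The house frame has a circular hole of radius 16 mm through its front wall, centred at (x = 2978, z = 1521).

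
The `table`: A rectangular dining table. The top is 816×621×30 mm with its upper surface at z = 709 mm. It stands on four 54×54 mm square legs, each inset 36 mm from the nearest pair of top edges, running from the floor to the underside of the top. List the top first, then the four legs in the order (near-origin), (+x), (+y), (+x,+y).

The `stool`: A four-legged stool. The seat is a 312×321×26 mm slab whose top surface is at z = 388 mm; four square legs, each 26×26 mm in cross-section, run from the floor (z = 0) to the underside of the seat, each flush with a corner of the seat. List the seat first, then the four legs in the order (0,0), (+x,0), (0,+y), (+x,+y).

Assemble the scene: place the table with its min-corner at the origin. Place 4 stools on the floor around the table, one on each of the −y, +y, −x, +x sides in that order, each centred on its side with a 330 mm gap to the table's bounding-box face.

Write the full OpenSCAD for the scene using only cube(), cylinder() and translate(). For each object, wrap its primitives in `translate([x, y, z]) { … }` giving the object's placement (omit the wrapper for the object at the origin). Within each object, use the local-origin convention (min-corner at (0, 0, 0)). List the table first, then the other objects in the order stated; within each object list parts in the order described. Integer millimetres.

translate([0, 0, 679]) cube([816, 621, 30]);
translate([36, 36, 0]) cube([54, 54, 679]);
translate([726, 36, 0]) cube([54, 54, 679]);
translate([36, 531, 0]) cube([54, 54, 679]);
translate([726, 531, 0]) cube([54, 54, 679]);
translate([252, -651, 0]) {
  translate([0, 0, 362]) cube([312, 321, 26]);
  cube([26, 26, 362]);
  translate([286, 0, 0]) cube([26, 26, 362]);
  translate([0, 295, 0]) cube([26, 26, 362]);
  translate([286, 295, 0]) cube([26, 26, 362]);
}
translate([252, 951, 0]) {
  translate([0, 0, 362]) cube([312, 321, 26]);
  cube([26, 26, 362]);
  translate([286, 0, 0]) cube([26, 26, 362]);
  translate([0, 295, 0]) cube([26, 26, 362]);
  translate([286, 295, 0]) cube([26, 26, 362]);
}
translate([-642, 150, 0]) {
  translate([0, 0, 362]) cube([312, 321, 26]);
  cube([26, 26, 362]);
  translate([286, 0, 0]) cube([26, 26, 362]);
  translate([0, 295, 0]) cube([26, 26, 362]);
  translate([286, 295, 0]) cube([26, 26, 362]);
}
translate([1146, 150, 0]) {
  translate([0, 0, 362]) cube([312, 321, 26]);
  cube([26, 26, 362]);
  translate([286, 0, 0]) cube([26, 26, 362]);
  translate([0, 295, 0]) cube([26, 26, 362]);
  translate([286, 295, 0]) cube([26, 26, 362]);
}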